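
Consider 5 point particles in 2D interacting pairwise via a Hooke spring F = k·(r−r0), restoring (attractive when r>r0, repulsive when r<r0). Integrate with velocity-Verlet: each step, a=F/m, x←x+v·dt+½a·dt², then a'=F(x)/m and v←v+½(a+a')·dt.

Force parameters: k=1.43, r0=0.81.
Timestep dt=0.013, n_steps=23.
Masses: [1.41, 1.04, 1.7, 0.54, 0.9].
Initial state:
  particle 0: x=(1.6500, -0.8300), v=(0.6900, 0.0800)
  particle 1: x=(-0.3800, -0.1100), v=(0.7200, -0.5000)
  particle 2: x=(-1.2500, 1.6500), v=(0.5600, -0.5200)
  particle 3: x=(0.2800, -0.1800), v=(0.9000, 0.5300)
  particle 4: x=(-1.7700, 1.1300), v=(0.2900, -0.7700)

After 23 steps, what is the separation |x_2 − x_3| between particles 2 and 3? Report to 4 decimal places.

1.7745

step 0: x0=(1.6500, -0.8300) x1=(-0.3800, -0.1100) x2=(-1.2500, 1.6500) x3=(0.2800, -0.1800) x4=(-1.7700, 1.1300)
step 1: x0=(1.6584, -0.8286) x1=(-0.3707, -0.1163) x2=(-1.2424, 1.6429) x3=(0.2913, -0.1727) x4=(-1.7656, 1.1196)
step 2: x0=(1.6656, -0.8265) x1=(-0.3614, -0.1224) x2=(-1.2343, 1.6353) x3=(0.3020, -0.1647) x4=(-1.7599, 1.1083)
step 3: x0=(1.6716, -0.8236) x1=(-0.3521, -0.1281) x2=(-1.2257, 1.6271) x3=(0.3119, -0.1558) x4=(-1.7529, 1.0962)
step 4: x0=(1.6764, -0.8200) x1=(-0.3429, -0.1336) x2=(-1.2165, 1.6183) x3=(0.3211, -0.1462) x4=(-1.7445, 1.0832)
step 5: x0=(1.6801, -0.8157) x1=(-0.3337, -0.1387) x2=(-1.2068, 1.6089) x3=(0.3295, -0.1359) x4=(-1.7349, 1.0694)
step 6: x0=(1.6826, -0.8107) x1=(-0.3246, -0.1436) x2=(-1.1965, 1.5989) x3=(0.3373, -0.1249) x4=(-1.7240, 1.0548)
step 7: x0=(1.6839, -0.8050) x1=(-0.3155, -0.1481) x2=(-1.1856, 1.5884) x3=(0.3444, -0.1131) x4=(-1.7118, 1.0395)
step 8: x0=(1.6840, -0.7987) x1=(-0.3065, -0.1524) x2=(-1.1743, 1.5773) x3=(0.3507, -0.1007) x4=(-1.6984, 1.0233)
step 9: x0=(1.6830, -0.7916) x1=(-0.2975, -0.1563) x2=(-1.1624, 1.5657) x3=(0.3564, -0.0875) x4=(-1.6836, 1.0064)
step 10: x0=(1.6809, -0.7838) x1=(-0.2886, -0.1600) x2=(-1.1500, 1.5535) x3=(0.3614, -0.0738) x4=(-1.6676, 0.9887)
step 11: x0=(1.6776, -0.7754) x1=(-0.2797, -0.1634) x2=(-1.1370, 1.5408) x3=(0.3656, -0.0594) x4=(-1.6503, 0.9703)
step 12: x0=(1.6731, -0.7663) x1=(-0.2709, -0.1665) x2=(-1.1235, 1.5275) x3=(0.3693, -0.0443) x4=(-1.6318, 0.9511)
step 13: x0=(1.6676, -0.7565) x1=(-0.2621, -0.1694) x2=(-1.1096, 1.5137) x3=(0.3723, -0.0287) x4=(-1.6121, 0.9313)
step 14: x0=(1.6610, -0.7461) x1=(-0.2534, -0.1719) x2=(-1.0951, 1.4994) x3=(0.3746, -0.0126) x4=(-1.5911, 0.9108)
step 15: x0=(1.6532, -0.7351) x1=(-0.2447, -0.1743) x2=(-1.0801, 1.4846) x3=(0.3763, 0.0042) x4=(-1.5690, 0.8896)
step 16: x0=(1.6444, -0.7234) x1=(-0.2361, -0.1763) x2=(-1.0646, 1.4693) x3=(0.3774, 0.0214) x4=(-1.5457, 0.8678)
step 17: x0=(1.6345, -0.7112) x1=(-0.2275, -0.1781) x2=(-1.0486, 1.4535) x3=(0.3779, 0.0392) x4=(-1.5212, 0.8453)
step 18: x0=(1.6236, -0.6983) x1=(-0.2189, -0.1796) x2=(-1.0321, 1.4372) x3=(0.3778, 0.0574) x4=(-1.4956, 0.8223)
step 19: x0=(1.6116, -0.6849) x1=(-0.2104, -0.1809) x2=(-1.0152, 1.4204) x3=(0.3772, 0.0760) x4=(-1.4689, 0.7986)
step 20: x0=(1.5987, -0.6708) x1=(-0.2020, -0.1820) x2=(-0.9978, 1.4032) x3=(0.3760, 0.0951) x4=(-1.4411, 0.7744)
step 21: x0=(1.5847, -0.6563) x1=(-0.1935, -0.1829) x2=(-0.9800, 1.3855) x3=(0.3744, 0.1146) x4=(-1.4122, 0.7497)
step 22: x0=(1.5697, -0.6411) x1=(-0.1851, -0.1835) x2=(-0.9616, 1.3674) x3=(0.3722, 0.1344) x4=(-1.3823, 0.7245)
step 23: x0=(1.5538, -0.6254) x1=(-0.1768, -0.1839) x2=(-0.9429, 1.3489) x3=(0.3695, 0.1546) x4=(-1.3514, 0.6988)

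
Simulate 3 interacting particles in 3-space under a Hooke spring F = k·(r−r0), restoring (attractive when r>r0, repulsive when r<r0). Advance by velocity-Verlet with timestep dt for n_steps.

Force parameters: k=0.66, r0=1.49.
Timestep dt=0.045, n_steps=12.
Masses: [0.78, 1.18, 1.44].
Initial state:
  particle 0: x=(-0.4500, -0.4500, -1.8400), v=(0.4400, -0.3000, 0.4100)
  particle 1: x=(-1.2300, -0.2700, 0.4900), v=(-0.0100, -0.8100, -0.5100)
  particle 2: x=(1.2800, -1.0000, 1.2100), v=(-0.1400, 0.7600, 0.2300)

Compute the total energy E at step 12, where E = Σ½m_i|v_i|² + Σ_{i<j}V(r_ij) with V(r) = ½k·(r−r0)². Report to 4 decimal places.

step 0: x0=(-0.4500, -0.4500, -1.8400) x1=(-1.2300, -0.2700, 0.4900) x2=(1.2800, -1.0000, 1.2100)
step 1: x0=(-0.4296, -0.4637, -1.8192) x1=(-1.2296, -0.3067, 0.4667) x2=(1.2727, -0.9655, 1.2194)
step 2: x0=(-0.4081, -0.4778, -1.7940) x1=(-1.2277, -0.3438, 0.4428) x2=(1.2635, -0.9305, 1.2268)
step 3: x0=(-0.3854, -0.4923, -1.7643) x1=(-1.2241, -0.3812, 0.4183) x2=(1.2523, -0.8949, 1.2323)
step 4: x0=(-0.3617, -0.5071, -1.7304) x1=(-1.2189, -0.4189, 0.3934) x2=(1.2393, -0.8590, 1.2359)
step 5: x0=(-0.3369, -0.5221, -1.6923) x1=(-1.2122, -0.4569, 0.3680) x2=(1.2244, -0.8227, 1.2377)
step 6: x0=(-0.3112, -0.5374, -1.6503) x1=(-1.2040, -0.4951, 0.3423) x2=(1.2078, -0.7861, 1.2375)
step 7: x0=(-0.2845, -0.5530, -1.6045) x1=(-1.1943, -0.5334, 0.3162) x2=(1.1895, -0.7492, 1.2356)
step 8: x0=(-0.2570, -0.5687, -1.5551) x1=(-1.1831, -0.5719, 0.2900) x2=(1.1695, -0.7122, 1.2319)
step 9: x0=(-0.2286, -0.5845, -1.5023) x1=(-1.1706, -0.6104, 0.2636) x2=(1.1479, -0.6750, 1.2265)
step 10: x0=(-0.1994, -0.6004, -1.4464) x1=(-1.1567, -0.6489, 0.2372) x2=(1.1248, -0.6378, 1.2194)
step 11: x0=(-0.1695, -0.6164, -1.3875) x1=(-1.1415, -0.6874, 0.2107) x2=(1.1002, -0.6006, 1.2107)
step 12: x0=(-0.1388, -0.6324, -1.3259) x1=(-1.1252, -0.7259, 0.1843) x2=(1.0742, -0.5634, 1.2005)
step 0 velocities: v0=(0.4400, -0.3000, 0.4100) v1=(-0.0100, -0.8100, -0.5100) v2=(-0.1400, 0.7600, 0.2300)
step 0: KE=1.1849, PE=2.2046, E=3.3895
step 12 velocities: v0=(0.6887, -0.3548, 1.3966) v1=(0.3770, -0.8538, -0.5844) v2=(-0.5918, 0.8255, -0.2434)
step 12: KE=2.4957, PE=0.8927, E=3.3884

3.3884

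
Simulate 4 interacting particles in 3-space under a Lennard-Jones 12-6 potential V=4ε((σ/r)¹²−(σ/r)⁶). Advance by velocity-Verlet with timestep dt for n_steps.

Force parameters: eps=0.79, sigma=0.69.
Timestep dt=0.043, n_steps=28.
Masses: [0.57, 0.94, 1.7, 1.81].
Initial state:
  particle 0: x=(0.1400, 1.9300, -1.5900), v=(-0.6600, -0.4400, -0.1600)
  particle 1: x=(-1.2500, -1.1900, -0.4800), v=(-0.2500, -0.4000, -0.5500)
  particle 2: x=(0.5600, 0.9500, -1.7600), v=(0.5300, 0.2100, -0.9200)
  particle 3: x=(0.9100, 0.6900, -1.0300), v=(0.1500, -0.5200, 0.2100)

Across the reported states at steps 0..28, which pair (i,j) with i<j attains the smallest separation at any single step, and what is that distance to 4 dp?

pair (0,2), distance 0.7368

step 0: x0=(0.1400, 1.9300, -1.5900) x1=(-1.2500, -1.1900, -0.4800) x2=(0.5600, 0.9500, -1.7600) x3=(0.9100, 0.6900, -1.0300)
step 1: x0=(0.1123, 1.9094, -1.5971) x1=(-1.2607, -1.2072, -0.5037) x2=(0.5832, 0.9591, -1.7982) x3=(0.9159, 0.6681, -1.0222)
step 2: x0=(0.0863, 1.8857, -1.6047) x1=(-1.2715, -1.2244, -0.5273) x2=(0.6069, 0.9682, -1.8337) x3=(0.9207, 0.6471, -1.0167)
step 3: x0=(0.0620, 1.8590, -1.6130) x1=(-1.2822, -1.2416, -0.5510) x2=(0.6309, 0.9775, -1.8669) x3=(0.9247, 0.6270, -1.0133)
step 4: x0=(0.0395, 1.8293, -1.6219) x1=(-1.2930, -1.2588, -0.5746) x2=(0.6550, 0.9870, -1.8980) x3=(0.9281, 0.6076, -1.0115)
step 5: x0=(0.0191, 1.7969, -1.6316) x1=(-1.3037, -1.2760, -0.5983) x2=(0.6789, 0.9966, -1.9272) x3=(0.9310, 0.5889, -1.0113)
step 6: x0=(0.0009, 1.7618, -1.6422) x1=(-1.3145, -1.2931, -0.6219) x2=(0.7024, 1.0066, -1.9549) x3=(0.9335, 0.5708, -1.0122)
step 7: x0=(-0.0150, 1.7241, -1.6537) x1=(-1.3252, -1.3103, -0.6456) x2=(0.7255, 1.0168, -1.9811) x3=(0.9358, 0.5532, -1.0143)
step 8: x0=(-0.0284, 1.6841, -1.6662) x1=(-1.3359, -1.3275, -0.6692) x2=(0.7479, 1.0274, -2.0061) x3=(0.9378, 0.5361, -1.0172)
step 9: x0=(-0.0391, 1.6417, -1.6796) x1=(-1.3466, -1.3447, -0.6929) x2=(0.7697, 1.0382, -2.0299) x3=(0.9396, 0.5193, -1.0209)
step 10: x0=(-0.0470, 1.5972, -1.6942) x1=(-1.3574, -1.3619, -0.7165) x2=(0.7907, 1.0494, -2.0527) x3=(0.9413, 0.5030, -1.0252)
step 11: x0=(-0.0519, 1.5506, -1.7099) x1=(-1.3681, -1.3790, -0.7402) x2=(0.8108, 1.0610, -2.0744) x3=(0.9429, 0.4870, -1.0301)
step 12: x0=(-0.0535, 1.5021, -1.7268) x1=(-1.3788, -1.3962, -0.7639) x2=(0.8299, 1.0728, -2.0952) x3=(0.9444, 0.4713, -1.0356)
step 13: x0=(-0.0516, 1.4519, -1.7450) x1=(-1.3895, -1.4134, -0.7875) x2=(0.8479, 1.0849, -2.1151) x3=(0.9457, 0.4558, -1.0414)
step 14: x0=(-0.0459, 1.3999, -1.7646) x1=(-1.4003, -1.4305, -0.8112) x2=(0.8648, 1.0974, -2.1341) x3=(0.9470, 0.4407, -1.0477)
step 15: x0=(-0.0361, 1.3465, -1.7857) x1=(-1.4110, -1.4477, -0.8349) x2=(0.8804, 1.1100, -2.1522) x3=(0.9482, 0.4258, -1.0543)
step 16: x0=(-0.0217, 1.2917, -1.8083) x1=(-1.4217, -1.4649, -0.8585) x2=(0.8945, 1.1228, -2.1695) x3=(0.9493, 0.4111, -1.0613)
step 17: x0=(-0.0023, 1.2359, -1.8326) x1=(-1.4324, -1.4820, -0.8822) x2=(0.9070, 1.1358, -2.1858) x3=(0.9503, 0.3966, -1.0685)
step 18: x0=(0.0227, 1.1792, -1.8588) x1=(-1.4431, -1.4992, -0.9058) x2=(0.9177, 1.1488, -2.2013) x3=(0.9512, 0.3824, -1.0761)
step 19: x0=(0.0541, 1.1221, -1.8870) x1=(-1.4538, -1.5163, -0.9295) x2=(0.9265, 1.1618, -2.2157) x3=(0.9521, 0.3684, -1.0839)
step 20: x0=(0.0925, 1.0650, -1.9175) x1=(-1.4645, -1.5335, -0.9532) x2=(0.9329, 1.1745, -2.2292) x3=(0.9528, 0.3546, -1.0920)
step 21: x0=(0.1390, 1.0085, -1.9504) x1=(-1.4752, -1.5506, -0.9768) x2=(0.9369, 1.1868, -2.2415) x3=(0.9534, 0.3410, -1.1003)
step 22: x0=(0.1940, 0.9535, -1.9858) x1=(-1.4859, -1.5678, -1.0005) x2=(0.9380, 1.1983, -2.2526) x3=(0.9538, 0.3276, -1.1090)
step 23: x0=(0.2570, 0.9004, -2.0232) x1=(-1.4966, -1.5849, -1.0242) x2=(0.9368, 1.2089, -2.2628) x3=(0.9541, 0.3144, -1.1179)
step 24: x0=(0.3228, 0.8479, -2.0607) x1=(-1.5073, -1.6021, -1.0478) x2=(0.9348, 1.2191, -2.2726) x3=(0.9541, 0.3016, -1.1273)
step 25: x0=(0.3788, 0.7885, -2.0935) x1=(-1.5180, -1.6192, -1.0715) x2=(0.9362, 1.2313, -2.2834) x3=(0.9540, 0.2889, -1.1370)
step 26: x0=(0.4206, 0.7166, -2.1201) x1=(-1.5287, -1.6364, -1.0952) x2=(0.9427, 1.2474, -2.2958) x3=(0.9536, 0.2766, -1.1472)
step 27: x0=(0.4610, 0.6418, -2.1445) x1=(-1.5394, -1.6535, -1.1188) x2=(0.9499, 1.2642, -2.3084) x3=(0.9530, 0.2645, -1.1580)
step 28: x0=(0.5063, 0.5714, -2.1685) x1=(-1.5501, -1.6706, -1.1425) x2=(0.9558, 1.2792, -2.3205) x3=(0.9521, 0.2527, -1.1694)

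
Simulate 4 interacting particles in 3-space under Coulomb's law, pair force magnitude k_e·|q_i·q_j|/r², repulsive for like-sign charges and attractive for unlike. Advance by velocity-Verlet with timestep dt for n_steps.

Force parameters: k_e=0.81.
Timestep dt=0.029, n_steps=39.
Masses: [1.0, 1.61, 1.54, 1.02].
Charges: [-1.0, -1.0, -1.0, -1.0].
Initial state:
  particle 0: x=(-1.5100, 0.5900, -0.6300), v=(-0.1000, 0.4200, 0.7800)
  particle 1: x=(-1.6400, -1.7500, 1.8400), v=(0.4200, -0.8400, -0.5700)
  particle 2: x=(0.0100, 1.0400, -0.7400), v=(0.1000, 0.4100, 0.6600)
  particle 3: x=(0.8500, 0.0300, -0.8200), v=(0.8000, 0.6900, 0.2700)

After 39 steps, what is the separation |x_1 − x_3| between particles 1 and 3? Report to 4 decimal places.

step 0: x0=(-1.5100, 0.5900, -0.6300) x1=(-1.6400, -1.7500, 1.8400) x2=(0.0100, 1.0400, -0.7400) x3=(0.8500, 0.0300, -0.8200)
step 1: x0=(-1.5131, 0.6022, -0.6074) x1=(-1.6278, -1.7744, 1.8235) x2=(0.0129, 1.0520, -0.7209) x3=(0.8734, 0.0499, -0.8122)
step 2: x0=(-1.5165, 0.6143, -0.5848) x1=(-1.6157, -1.7988, 1.8071) x2=(0.0158, 1.0643, -0.7017) x3=(0.8972, 0.0694, -0.8045)
step 3: x0=(-1.5203, 0.6265, -0.5622) x1=(-1.6036, -1.8233, 1.7907) x2=(0.0188, 1.0768, -0.6826) x3=(0.9213, 0.0887, -0.7968)
step 4: x0=(-1.5245, 0.6386, -0.5396) x1=(-1.5915, -1.8479, 1.7743) x2=(0.0217, 1.0896, -0.6635) x3=(0.9458, 0.1077, -0.7892)
step 5: x0=(-1.5290, 0.6508, -0.5171) x1=(-1.5794, -1.8725, 1.7581) x2=(0.0246, 1.1026, -0.6444) x3=(0.9707, 0.1264, -0.7816)
step 6: x0=(-1.5339, 0.6629, -0.4945) x1=(-1.5674, -1.8971, 1.7418) x2=(0.0276, 1.1159, -0.6253) x3=(0.9960, 0.1449, -0.7742)
step 7: x0=(-1.5391, 0.6751, -0.4720) x1=(-1.5554, -1.9219, 1.7257) x2=(0.0306, 1.1294, -0.6062) x3=(1.0216, 0.1631, -0.7668)
step 8: x0=(-1.5446, 0.6872, -0.4494) x1=(-1.5434, -1.9466, 1.7096) x2=(0.0335, 1.1431, -0.5871) x3=(1.0476, 0.1811, -0.7595)
step 9: x0=(-1.5505, 0.6993, -0.4269) x1=(-1.5314, -1.9715, 1.6935) x2=(0.0365, 1.1570, -0.5680) x3=(1.0740, 0.1989, -0.7522)
step 10: x0=(-1.5567, 0.7114, -0.4043) x1=(-1.5195, -1.9964, 1.6775) x2=(0.0395, 1.1711, -0.5490) x3=(1.1007, 0.2164, -0.7450)
step 11: x0=(-1.5632, 0.7235, -0.3818) x1=(-1.5076, -2.0213, 1.6615) x2=(0.0424, 1.1854, -0.5299) x3=(1.1278, 0.2338, -0.7379)
step 12: x0=(-1.5701, 0.7356, -0.3593) x1=(-1.4957, -2.0464, 1.6456) x2=(0.0454, 1.2000, -0.5108) x3=(1.1552, 0.2509, -0.7309)
step 13: x0=(-1.5773, 0.7477, -0.3367) x1=(-1.4838, -2.0714, 1.6297) x2=(0.0484, 1.2147, -0.4917) x3=(1.1829, 0.2679, -0.7240)
step 14: x0=(-1.5847, 0.7598, -0.3142) x1=(-1.4720, -2.0966, 1.6139) x2=(0.0514, 1.2296, -0.4726) x3=(1.2110, 0.2846, -0.7171)
step 15: x0=(-1.5925, 0.7719, -0.2917) x1=(-1.4602, -2.1218, 1.5981) x2=(0.0544, 1.2447, -0.4535) x3=(1.2394, 0.3012, -0.7103)
step 16: x0=(-1.6006, 0.7840, -0.2692) x1=(-1.4484, -2.1470, 1.5824) x2=(0.0574, 1.2600, -0.4343) x3=(1.2681, 0.3176, -0.7036)
step 17: x0=(-1.6090, 0.7961, -0.2466) x1=(-1.4366, -2.1724, 1.5667) x2=(0.0605, 1.2754, -0.4152) x3=(1.2971, 0.3339, -0.6970)
step 18: x0=(-1.6177, 0.8082, -0.2241) x1=(-1.4248, -2.1977, 1.5510) x2=(0.0635, 1.2910, -0.3961) x3=(1.3264, 0.3500, -0.6905)
step 19: x0=(-1.6266, 0.8203, -0.2015) x1=(-1.4131, -2.2232, 1.5354) x2=(0.0665, 1.3068, -0.3770) x3=(1.3561, 0.3660, -0.6840)
step 20: x0=(-1.6359, 0.8323, -0.1790) x1=(-1.4014, -2.2487, 1.5198) x2=(0.0696, 1.3227, -0.3578) x3=(1.3860, 0.3818, -0.6776)
step 21: x0=(-1.6454, 0.8444, -0.1564) x1=(-1.3897, -2.2743, 1.5043) x2=(0.0726, 1.3388, -0.3387) x3=(1.4162, 0.3975, -0.6713)
step 22: x0=(-1.6552, 0.8565, -0.1339) x1=(-1.3780, -2.2999, 1.4888) x2=(0.0757, 1.3550, -0.3195) x3=(1.4467, 0.4131, -0.6650)
step 23: x0=(-1.6652, 0.8686, -0.1113) x1=(-1.3663, -2.3256, 1.4733) x2=(0.0788, 1.3714, -0.3004) x3=(1.4774, 0.4285, -0.6589)
step 24: x0=(-1.6756, 0.8807, -0.0887) x1=(-1.3547, -2.3514, 1.4579) x2=(0.0819, 1.3879, -0.2812) x3=(1.5085, 0.4439, -0.6528)
step 25: x0=(-1.6861, 0.8928, -0.0661) x1=(-1.3430, -2.3772, 1.4425) x2=(0.0850, 1.4045, -0.2620) x3=(1.5398, 0.4591, -0.6467)
step 26: x0=(-1.6970, 0.9048, -0.0435) x1=(-1.3314, -2.4030, 1.4271) x2=(0.0881, 1.4213, -0.2428) x3=(1.5713, 0.4743, -0.6408)
step 27: x0=(-1.7081, 0.9169, -0.0209) x1=(-1.3198, -2.4290, 1.4118) x2=(0.0913, 1.4381, -0.2236) x3=(1.6031, 0.4893, -0.6349)
step 28: x0=(-1.7194, 0.9290, 0.0017) x1=(-1.3083, -2.4550, 1.3965) x2=(0.0944, 1.4552, -0.2044) x3=(1.6351, 0.5043, -0.6291)
step 29: x0=(-1.7310, 0.9411, 0.0244) x1=(-1.2967, -2.4810, 1.3812) x2=(0.0976, 1.4723, -0.1852) x3=(1.6674, 0.5191, -0.6233)
step 30: x0=(-1.7428, 0.9532, 0.0470) x1=(-1.2851, -2.5072, 1.3659) x2=(0.1008, 1.4895, -0.1660) x3=(1.6998, 0.5339, -0.6177)
step 31: x0=(-1.7549, 0.9653, 0.0697) x1=(-1.2736, -2.5333, 1.3507) x2=(0.1040, 1.5069, -0.1468) x3=(1.7326, 0.5486, -0.6120)
step 32: x0=(-1.7671, 0.9774, 0.0923) x1=(-1.2621, -2.5596, 1.3355) x2=(0.1073, 1.5244, -0.1276) x3=(1.7655, 0.5633, -0.6065)
step 33: x0=(-1.7796, 0.9895, 0.1150) x1=(-1.2506, -2.5859, 1.3203) x2=(0.1105, 1.5419, -0.1083) x3=(1.7986, 0.5778, -0.6010)
step 34: x0=(-1.7924, 1.0016, 0.1377) x1=(-1.2391, -2.6122, 1.3052) x2=(0.1138, 1.5596, -0.0891) x3=(1.8320, 0.5923, -0.5956)
step 35: x0=(-1.8053, 1.0136, 0.1604) x1=(-1.2276, -2.6386, 1.2900) x2=(0.1171, 1.5774, -0.0698) x3=(1.8655, 0.6068, -0.5902)
step 36: x0=(-1.8185, 1.0257, 0.1832) x1=(-1.2162, -2.6651, 1.2749) x2=(0.1204, 1.5953, -0.0506) x3=(1.8993, 0.6212, -0.5849)
step 37: x0=(-1.8318, 1.0378, 0.2059) x1=(-1.2047, -2.6916, 1.2598) x2=(0.1238, 1.6132, -0.0313) x3=(1.9332, 0.6355, -0.5797)
step 38: x0=(-1.8454, 1.0499, 0.2287) x1=(-1.1933, -2.7182, 1.2447) x2=(0.1271, 1.6313, -0.0120) x3=(1.9673, 0.6497, -0.5745)
step 39: x0=(-1.8592, 1.0620, 0.2515) x1=(-1.1818, -2.7448, 1.2297) x2=(0.1305, 1.6494, 0.0073) x3=(2.0016, 0.6640, -0.5694)

4.9991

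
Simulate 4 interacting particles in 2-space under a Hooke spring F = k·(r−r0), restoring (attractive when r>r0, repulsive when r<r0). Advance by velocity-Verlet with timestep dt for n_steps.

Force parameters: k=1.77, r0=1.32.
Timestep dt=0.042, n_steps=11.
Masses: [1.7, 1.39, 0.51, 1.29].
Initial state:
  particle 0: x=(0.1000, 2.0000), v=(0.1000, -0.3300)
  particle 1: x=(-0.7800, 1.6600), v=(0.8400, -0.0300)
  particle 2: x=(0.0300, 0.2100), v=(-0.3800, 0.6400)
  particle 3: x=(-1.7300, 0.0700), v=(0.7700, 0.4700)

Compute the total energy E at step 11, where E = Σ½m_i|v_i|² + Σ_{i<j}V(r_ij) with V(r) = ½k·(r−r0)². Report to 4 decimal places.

3.6942

step 0: x0=(0.1000, 2.0000) x1=(-0.7800, 1.6600) x2=(0.0300, 0.2100) x3=(-1.7300, 0.0700)
step 1: x0=(0.1037, 1.9849) x1=(-0.7452, 1.6577) x2=(0.0122, 0.2391) x3=(-1.6957, 0.0915)
step 2: x0=(0.1063, 1.9676) x1=(-0.7116, 1.6536) x2=(-0.0086, 0.2722) x3=(-1.6576, 0.1164)
step 3: x0=(0.1082, 1.9483) x1=(-0.6793, 1.6477) x2=(-0.0320, 0.3087) x3=(-1.6160, 0.1446)
step 4: x0=(0.1093, 1.9271) x1=(-0.6483, 1.6402) x2=(-0.0574, 0.3479) x3=(-1.5713, 0.1758)
step 5: x0=(0.1098, 1.9043) x1=(-0.6188, 1.6314) x2=(-0.0840, 0.3891) x3=(-1.5236, 0.2099)
step 6: x0=(0.1099, 1.8801) x1=(-0.5908, 1.6213) x2=(-0.1114, 0.4318) x3=(-1.4735, 0.2465)
step 7: x0=(0.1097, 1.8547) x1=(-0.5645, 1.6103) x2=(-0.1389, 0.4750) x3=(-1.4212, 0.2854)
step 8: x0=(0.1094, 1.8284) x1=(-0.5399, 1.5986) x2=(-0.1659, 0.5181) x3=(-1.3671, 0.3264)
step 9: x0=(0.1092, 1.8015) x1=(-0.5169, 1.5864) x2=(-0.1919, 0.5604) x3=(-1.3117, 0.3691)
step 10: x0=(0.1093, 1.7741) x1=(-0.4957, 1.5740) x2=(-0.2164, 0.6012) x3=(-1.2553, 0.4132)
step 11: x0=(0.1098, 1.7465) x1=(-0.4762, 1.5616) x2=(-0.2390, 0.6399) x3=(-1.1985, 0.4583)
step 0 velocities: v0=(0.1000, -0.3300) v1=(0.8400, -0.0300) v2=(-0.3800, 0.6400) v3=(0.7700, 0.4700)
step 0: KE=1.2583, PE=2.4397, E=3.6979
step 11 velocities: v0=(0.0196, -0.6574) v1=(0.4437, -0.2903) v2=(-0.5097, 0.8888) v3=(1.3542, 1.0835)
step 11: KE=2.7709, PE=0.9233, E=3.6942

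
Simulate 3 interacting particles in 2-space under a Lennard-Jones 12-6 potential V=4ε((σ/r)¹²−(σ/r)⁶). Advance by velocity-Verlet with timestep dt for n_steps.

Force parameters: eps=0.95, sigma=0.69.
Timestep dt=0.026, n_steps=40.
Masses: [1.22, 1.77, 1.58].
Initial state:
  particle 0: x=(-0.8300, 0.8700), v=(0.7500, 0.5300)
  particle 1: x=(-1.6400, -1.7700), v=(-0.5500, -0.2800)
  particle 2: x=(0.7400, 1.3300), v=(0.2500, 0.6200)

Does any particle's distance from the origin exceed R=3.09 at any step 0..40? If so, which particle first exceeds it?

step 0: x0=(-0.8300, 0.8700) x1=(-1.6400, -1.7700) x2=(0.7400, 1.3300)
step 1: x0=(-0.8105, 0.8838) x1=(-1.6543, -1.7773) x2=(0.7465, 1.3461)
step 2: x0=(-0.7909, 0.8976) x1=(-1.6686, -1.7846) x2=(0.7529, 1.3622)
step 3: x0=(-0.7713, 0.9114) x1=(-1.6829, -1.7918) x2=(0.7593, 1.3783)
step 4: x0=(-0.7517, 0.9252) x1=(-1.6972, -1.7991) x2=(0.7657, 1.3944)
step 5: x0=(-0.7319, 0.9391) x1=(-1.7115, -1.8064) x2=(0.7721, 1.4105)
step 6: x0=(-0.7122, 0.9529) x1=(-1.7258, -1.8137) x2=(0.7784, 1.4265)
step 7: x0=(-0.6924, 0.9668) x1=(-1.7401, -1.8209) x2=(0.7846, 1.4426)
step 8: x0=(-0.6725, 0.9807) x1=(-1.7544, -1.8282) x2=(0.7908, 1.4586)
step 9: x0=(-0.6526, 0.9946) x1=(-1.7687, -1.8355) x2=(0.7970, 1.4746)
step 10: x0=(-0.6326, 1.0085) x1=(-1.7830, -1.8428) x2=(0.8031, 1.4906)
step 11: x0=(-0.6125, 1.0225) x1=(-1.7973, -1.8500) x2=(0.8092, 1.5066)
step 12: x0=(-0.5923, 1.0364) x1=(-1.8116, -1.8573) x2=(0.8152, 1.5226)
step 13: x0=(-0.5721, 1.0505) x1=(-1.8259, -1.8646) x2=(0.8211, 1.5385)
step 14: x0=(-0.5518, 1.0645) x1=(-1.8402, -1.8719) x2=(0.8270, 1.5544)
step 15: x0=(-0.5314, 1.0785) x1=(-1.8545, -1.8791) x2=(0.8328, 1.5703)
step 16: x0=(-0.5109, 1.0926) x1=(-1.8688, -1.8864) x2=(0.8385, 1.5862)
step 17: x0=(-0.4904, 1.1068) x1=(-1.8831, -1.8937) x2=(0.8442, 1.6020)
step 18: x0=(-0.4697, 1.1210) x1=(-1.8974, -1.9010) x2=(0.8498, 1.6178)
step 19: x0=(-0.4489, 1.1352) x1=(-1.9117, -1.9082) x2=(0.8553, 1.6336)
step 20: x0=(-0.4280, 1.1494) x1=(-1.9260, -1.9155) x2=(0.8607, 1.6493)
step 21: x0=(-0.4069, 1.1637) x1=(-1.9403, -1.9228) x2=(0.8660, 1.6650)
step 22: x0=(-0.3857, 1.1781) x1=(-1.9546, -1.9300) x2=(0.8712, 1.6807)
step 23: x0=(-0.3644, 1.1925) x1=(-1.9689, -1.9373) x2=(0.8762, 1.6963)
step 24: x0=(-0.3429, 1.2070) x1=(-1.9831, -1.9446) x2=(0.8812, 1.7119)
step 25: x0=(-0.3213, 1.2216) x1=(-1.9974, -1.9519) x2=(0.8860, 1.7274)
step 26: x0=(-0.2994, 1.2362) x1=(-2.0117, -1.9591) x2=(0.8907, 1.7428)
step 27: x0=(-0.2774, 1.2509) x1=(-2.0260, -1.9664) x2=(0.8953, 1.7582)
step 28: x0=(-0.2551, 1.2657) x1=(-2.0403, -1.9737) x2=(0.8996, 1.7735)
step 29: x0=(-0.2326, 1.2806) x1=(-2.0546, -1.9809) x2=(0.9038, 1.7888)
step 30: x0=(-0.2099, 1.2956) x1=(-2.0689, -1.9882) x2=(0.9078, 1.8039)
step 31: x0=(-0.1869, 1.3108) x1=(-2.0832, -1.9955) x2=(0.9116, 1.8190)
step 32: x0=(-0.1636, 1.3261) x1=(-2.0975, -2.0028) x2=(0.9152, 1.8339)
step 33: x0=(-0.1399, 1.3415) x1=(-2.1118, -2.0100) x2=(0.9184, 1.8488)
step 34: x0=(-0.1159, 1.3571) x1=(-2.1261, -2.0173) x2=(0.9215, 1.8634)
step 35: x0=(-0.0915, 1.3730) x1=(-2.1404, -2.0246) x2=(0.9241, 1.8780)
step 36: x0=(-0.0666, 1.3890) x1=(-2.1547, -2.0318) x2=(0.9265, 1.8923)
step 37: x0=(-0.0412, 1.4053) x1=(-2.1690, -2.0391) x2=(0.9284, 1.9065)
step 38: x0=(-0.0153, 1.4219) x1=(-2.1833, -2.0464) x2=(0.9299, 1.9204)
step 39: x0=(0.0113, 1.4388) x1=(-2.1976, -2.0536) x2=(0.9310, 1.9341)
step 40: x0=(0.0387, 1.4562) x1=(-2.2119, -2.0609) x2=(0.9314, 1.9475)

no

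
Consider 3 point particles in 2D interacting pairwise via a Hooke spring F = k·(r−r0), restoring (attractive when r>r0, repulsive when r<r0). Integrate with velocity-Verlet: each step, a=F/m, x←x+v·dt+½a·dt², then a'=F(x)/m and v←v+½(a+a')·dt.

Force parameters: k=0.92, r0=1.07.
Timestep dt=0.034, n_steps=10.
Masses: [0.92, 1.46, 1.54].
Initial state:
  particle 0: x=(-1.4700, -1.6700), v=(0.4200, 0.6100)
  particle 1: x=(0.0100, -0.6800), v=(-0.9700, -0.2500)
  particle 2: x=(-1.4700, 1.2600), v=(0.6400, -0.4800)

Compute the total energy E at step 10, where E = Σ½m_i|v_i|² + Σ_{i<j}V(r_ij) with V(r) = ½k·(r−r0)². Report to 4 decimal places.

step 0: x0=(-1.4700, -1.6700) x1=(0.0100, -0.6800) x2=(-1.4700, 1.2600)
step 1: x0=(-1.4554, -1.6480) x1=(-0.0235, -0.6882) x2=(-1.4480, 1.2427)
step 2: x0=(-1.4401, -1.6234) x1=(-0.0580, -0.6960) x2=(-1.4254, 1.2233)
step 3: x0=(-1.4243, -1.5964) x1=(-0.0933, -0.7032) x2=(-1.4023, 1.2020)
step 4: x0=(-1.4079, -1.5670) x1=(-0.1295, -0.7099) x2=(-1.3787, 1.1789)
step 5: x0=(-1.3911, -1.5354) x1=(-0.1665, -0.7160) x2=(-1.3547, 1.1538)
step 6: x0=(-1.3738, -1.5017) x1=(-0.2042, -0.7216) x2=(-1.3302, 1.1270)
step 7: x0=(-1.3562, -1.4660) x1=(-0.2425, -0.7267) x2=(-1.3054, 1.0985)
step 8: x0=(-1.3384, -1.4284) x1=(-0.2813, -0.7312) x2=(-1.2803, 1.0683)
step 9: x0=(-1.3202, -1.3890) x1=(-0.3206, -0.7352) x2=(-1.2549, 1.0365)
step 10: x0=(-1.3020, -1.3479) x1=(-0.3603, -0.7386) x2=(-1.2291, 1.0032)
step 0 velocities: v0=(0.4200, 0.6100) v1=(-0.9700, -0.2500) v2=(0.6400, -0.4800)
step 0: KE=1.4776, PE=2.6872, E=4.1648
step 10 velocities: v0=(0.5391, 1.2297) v1=(-1.1719, -0.0922) v2=(0.7602, -0.9999)
step 10: KE=3.0529, PE=1.1109, E=4.1638

4.1638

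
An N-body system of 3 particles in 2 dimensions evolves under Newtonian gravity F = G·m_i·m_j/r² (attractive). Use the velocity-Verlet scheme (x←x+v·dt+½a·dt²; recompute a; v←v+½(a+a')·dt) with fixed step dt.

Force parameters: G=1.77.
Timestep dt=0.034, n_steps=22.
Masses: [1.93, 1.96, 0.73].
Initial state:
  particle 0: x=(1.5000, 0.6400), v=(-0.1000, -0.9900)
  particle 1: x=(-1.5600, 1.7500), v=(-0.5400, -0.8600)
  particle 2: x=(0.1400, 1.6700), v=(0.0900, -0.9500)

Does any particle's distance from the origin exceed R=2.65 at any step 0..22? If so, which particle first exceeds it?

no

step 0: x0=(1.5000, 0.6400) x1=(-1.5600, 1.7500) x2=(0.1400, 1.6700)
step 1: x0=(1.4962, 0.6066) x1=(-1.5779, 1.7207) x2=(0.1429, 1.6373)
step 2: x0=(1.4917, 0.5736) x1=(-1.5950, 1.6912) x2=(0.1456, 1.6039)
step 3: x0=(1.4864, 0.5410) x1=(-1.6112, 1.6616) x2=(0.1480, 1.5697)
step 4: x0=(1.4803, 0.5089) x1=(-1.6267, 1.6318) x2=(0.1502, 1.5347)
step 5: x0=(1.4735, 0.4772) x1=(-1.6413, 1.6019) x2=(0.1523, 1.4989)
step 6: x0=(1.4659, 0.4460) x1=(-1.6551, 1.5719) x2=(0.1542, 1.4624)
step 7: x0=(1.4575, 0.4153) x1=(-1.6681, 1.5417) x2=(0.1561, 1.4250)
step 8: x0=(1.4483, 0.3850) x1=(-1.6803, 1.5113) x2=(0.1579, 1.3868)
step 9: x0=(1.4384, 0.3551) x1=(-1.6918, 1.4808) x2=(0.1597, 1.3478)
step 10: x0=(1.4277, 0.3258) x1=(-1.7025, 1.4501) x2=(0.1615, 1.3079)
step 11: x0=(1.4161, 0.2969) x1=(-1.7124, 1.4193) x2=(0.1634, 1.2672)
step 12: x0=(1.4038, 0.2685) x1=(-1.7216, 1.3883) x2=(0.1655, 1.2256)
step 13: x0=(1.3906, 0.2406) x1=(-1.7300, 1.3572) x2=(0.1677, 1.1832)
step 14: x0=(1.3766, 0.2132) x1=(-1.7377, 1.3259) x2=(0.1701, 1.1398)
step 15: x0=(1.3618, 0.1863) x1=(-1.7446, 1.2945) x2=(0.1727, 1.0955)
step 16: x0=(1.3460, 0.1600) x1=(-1.7508, 1.2629) x2=(0.1757, 1.0502)
step 17: x0=(1.3294, 0.1342) x1=(-1.7562, 1.2311) x2=(0.1791, 1.0039)
step 18: x0=(1.3118, 0.1090) x1=(-1.7609, 1.1991) x2=(0.1829, 0.9567)
step 19: x0=(1.2933, 0.0843) x1=(-1.7649, 1.1670) x2=(0.1873, 0.9083)
step 20: x0=(1.2738, 0.0602) x1=(-1.7681, 1.1347) x2=(0.1924, 0.8589)
step 21: x0=(1.2533, 0.0368) x1=(-1.7706, 1.1022) x2=(0.1981, 0.8083)
step 22: x0=(1.2317, 0.0140) x1=(-1.7724, 1.0696) x2=(0.2048, 0.7564)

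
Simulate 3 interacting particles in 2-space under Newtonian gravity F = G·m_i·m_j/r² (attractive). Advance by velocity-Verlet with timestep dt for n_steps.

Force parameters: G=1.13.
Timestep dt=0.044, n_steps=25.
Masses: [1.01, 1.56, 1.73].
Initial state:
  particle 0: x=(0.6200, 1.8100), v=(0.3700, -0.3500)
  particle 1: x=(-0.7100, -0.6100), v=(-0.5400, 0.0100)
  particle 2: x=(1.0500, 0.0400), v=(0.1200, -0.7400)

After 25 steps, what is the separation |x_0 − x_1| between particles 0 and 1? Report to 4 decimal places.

2.4062

step 0: x0=(0.6200, 1.8100) x1=(-0.7100, -0.6100) x2=(1.0500, 0.0400)
step 1: x0=(0.6363, 1.7938) x1=(-0.7332, -0.6092) x2=(1.0547, 0.0076)
step 2: x0=(0.6526, 1.7762) x1=(-0.7552, -0.6079) x2=(1.0584, -0.0245)
step 3: x0=(0.6690, 1.7571) x1=(-0.7761, -0.6060) x2=(1.0611, -0.0562)
step 4: x0=(0.6854, 1.7366) x1=(-0.7959, -0.6035) x2=(1.0627, -0.0876)
step 5: x0=(0.7017, 1.7146) x1=(-0.8145, -0.6006) x2=(1.0634, -0.1186)
step 6: x0=(0.7180, 1.6911) x1=(-0.8320, -0.5971) x2=(1.0630, -0.1492)
step 7: x0=(0.7343, 1.6663) x1=(-0.8484, -0.5932) x2=(1.0616, -0.1794)
step 8: x0=(0.7505, 1.6400) x1=(-0.8636, -0.5888) x2=(1.0592, -0.2091)
step 9: x0=(0.7666, 1.6123) x1=(-0.8777, -0.5840) x2=(1.0559, -0.2384)
step 10: x0=(0.7826, 1.5831) x1=(-0.8907, -0.5787) x2=(1.0516, -0.2673)
step 11: x0=(0.7984, 1.5525) x1=(-0.9025, -0.5731) x2=(1.0463, -0.2956)
step 12: x0=(0.8142, 1.5205) x1=(-0.9131, -0.5672) x2=(1.0401, -0.3235)
step 13: x0=(0.8297, 1.4870) x1=(-0.9226, -0.5608) x2=(1.0330, -0.3508)
step 14: x0=(0.8451, 1.4521) x1=(-0.9309, -0.5542) x2=(1.0248, -0.3776)
step 15: x0=(0.8603, 1.4157) x1=(-0.9381, -0.5472) x2=(1.0158, -0.4038)
step 16: x0=(0.8752, 1.3778) x1=(-0.9440, -0.5399) x2=(1.0058, -0.4294)
step 17: x0=(0.8899, 1.3385) x1=(-0.9488, -0.5323) x2=(0.9948, -0.4544)
step 18: x0=(0.9044, 1.2975) x1=(-0.9523, -0.5245) x2=(0.9829, -0.4787)
step 19: x0=(0.9185, 1.2551) x1=(-0.9545, -0.5164) x2=(0.9701, -0.5024)
step 20: x0=(0.9322, 1.2111) x1=(-0.9556, -0.5081) x2=(0.9563, -0.5253)
step 21: x0=(0.9456, 1.1654) x1=(-0.9553, -0.4995) x2=(0.9416, -0.5475)
step 22: x0=(0.9586, 1.1181) x1=(-0.9537, -0.4908) x2=(0.9259, -0.5690)
step 23: x0=(0.9712, 1.0692) x1=(-0.9508, -0.4819) x2=(0.9093, -0.5896)
step 24: x0=(0.9833, 1.0185) x1=(-0.9465, -0.4728) x2=(0.8918, -0.6093)
step 25: x0=(0.9948, 0.9660) x1=(-0.9407, -0.4635) x2=(0.8732, -0.6282)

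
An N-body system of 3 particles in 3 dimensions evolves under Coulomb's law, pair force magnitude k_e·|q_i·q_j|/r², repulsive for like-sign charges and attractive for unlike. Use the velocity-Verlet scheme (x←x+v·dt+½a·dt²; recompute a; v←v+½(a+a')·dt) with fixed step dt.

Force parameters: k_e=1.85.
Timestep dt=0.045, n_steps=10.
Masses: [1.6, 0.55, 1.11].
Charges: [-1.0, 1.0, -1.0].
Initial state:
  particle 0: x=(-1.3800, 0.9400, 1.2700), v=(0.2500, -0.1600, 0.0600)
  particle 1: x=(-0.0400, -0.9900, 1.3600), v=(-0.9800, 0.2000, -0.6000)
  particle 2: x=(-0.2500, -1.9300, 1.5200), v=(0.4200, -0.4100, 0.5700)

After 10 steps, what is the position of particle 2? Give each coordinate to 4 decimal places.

step 0: x0=(-1.3800, 0.9400, 1.2700) x1=(-0.0400, -0.9900, 1.3600) x2=(-0.2500, -1.9300, 1.5200)
step 1: x0=(-1.3687, 0.9327, 1.2727) x1=(-0.0852, -0.9839, 1.3336) x2=(-0.2307, -1.9469, 1.5454)
step 2: x0=(-1.3572, 0.9253, 1.2754) x1=(-0.1322, -0.9834, 1.3085) x2=(-0.2107, -1.9609, 1.5701)
step 3: x0=(-1.3456, 0.9178, 1.2781) x1=(-0.1803, -0.9882, 1.2852) x2=(-0.1903, -1.9720, 1.5939)
step 4: x0=(-1.3338, 0.9100, 1.2807) x1=(-0.2292, -0.9979, 1.2638) x2=(-0.1698, -1.9804, 1.6169)
step 5: x0=(-1.3218, 0.9021, 1.2833) x1=(-0.2785, -1.0122, 1.2445) x2=(-0.1494, -1.9862, 1.6388)
step 6: x0=(-1.3097, 0.8939, 1.2859) x1=(-0.3277, -1.0309, 1.2275) x2=(-0.1291, -1.9896, 1.6597)
step 7: x0=(-1.2975, 0.8856, 1.2885) x1=(-0.3765, -1.0536, 1.2129) x2=(-0.1093, -1.9906, 1.6794)
step 8: x0=(-1.2851, 0.8769, 1.2910) x1=(-0.4245, -1.0800, 1.2009) x2=(-0.0901, -1.9895, 1.6979)
step 9: x0=(-1.2726, 0.8681, 1.2934) x1=(-0.4713, -1.1099, 1.1916) x2=(-0.0717, -1.9862, 1.7152)
step 10: x0=(-1.2601, 0.8590, 1.2958) x1=(-0.5166, -1.1429, 1.1851) x2=(-0.0541, -1.9811, 1.7312)

(-0.0541, -1.9811, 1.7312)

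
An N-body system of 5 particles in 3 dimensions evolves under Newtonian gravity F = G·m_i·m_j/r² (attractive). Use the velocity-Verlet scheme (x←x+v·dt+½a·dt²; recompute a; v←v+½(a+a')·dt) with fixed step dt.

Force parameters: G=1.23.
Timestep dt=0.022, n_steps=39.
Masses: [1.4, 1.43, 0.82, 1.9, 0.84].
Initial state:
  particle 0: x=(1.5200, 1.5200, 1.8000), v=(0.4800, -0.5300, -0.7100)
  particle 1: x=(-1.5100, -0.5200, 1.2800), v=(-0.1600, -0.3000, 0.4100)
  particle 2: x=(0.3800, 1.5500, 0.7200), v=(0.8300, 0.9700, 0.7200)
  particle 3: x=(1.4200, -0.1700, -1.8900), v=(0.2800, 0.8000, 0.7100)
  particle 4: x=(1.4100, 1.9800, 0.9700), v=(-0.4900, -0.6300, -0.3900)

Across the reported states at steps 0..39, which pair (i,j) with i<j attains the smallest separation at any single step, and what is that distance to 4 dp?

step 0: x0=(1.5200, 1.5200, 1.8000) x1=(-1.5100, -0.5200, 1.2800) x2=(0.3800, 1.5500, 0.7200) x3=(1.4200, -0.1700, -1.8900) x4=(1.4100, 1.9800, 0.9700)
step 1: x0=(1.5304, 1.5084, 1.7840) x1=(-1.5134, -0.5265, 1.2890) x2=(0.3985, 1.5713, 0.7360) x3=(1.4261, -0.1524, -1.8743) x4=(1.3991, 1.9658, 0.9617)
step 2: x0=(1.5406, 1.4971, 1.7674) x1=(-1.5167, -0.5330, 1.2979) x2=(0.4177, 1.5927, 0.7522) x3=(1.4322, -0.1347, -1.8585) x4=(1.3879, 1.9509, 0.9541)
step 3: x0=(1.5504, 1.4860, 1.7500) x1=(-1.5199, -0.5393, 1.3068) x2=(0.4375, 1.6140, 0.7687) x3=(1.4383, -0.1169, -1.8425) x4=(1.3764, 1.9354, 0.9472)
step 4: x0=(1.5600, 1.4751, 1.7320) x1=(-1.5228, -0.5456, 1.3157) x2=(0.4579, 1.6354, 0.7854) x3=(1.4443, -0.0991, -1.8263) x4=(1.3646, 1.9191, 0.9409)
step 5: x0=(1.5691, 1.4644, 1.7132) x1=(-1.5257, -0.5517, 1.3245) x2=(0.4792, 1.6567, 0.8025) x3=(1.4503, -0.0812, -1.8100) x4=(1.3524, 1.9021, 0.9353)
step 6: x0=(1.5779, 1.4540, 1.6937) x1=(-1.5283, -0.5578, 1.3332) x2=(0.5013, 1.6781, 0.8198) x3=(1.4562, -0.0632, -1.7936) x4=(1.3399, 1.8844, 0.9303)
step 7: x0=(1.5863, 1.4439, 1.6734) x1=(-1.5309, -0.5637, 1.3419) x2=(0.5244, 1.6994, 0.8374) x3=(1.4620, -0.0452, -1.7770) x4=(1.3270, 1.8660, 0.9261)
step 8: x0=(1.5943, 1.4340, 1.6524) x1=(-1.5332, -0.5695, 1.3506) x2=(0.5484, 1.7206, 0.8552) x3=(1.4679, -0.0271, -1.7602) x4=(1.3137, 1.8468, 0.9225)
step 9: x0=(1.6018, 1.4244, 1.6307) x1=(-1.5354, -0.5753, 1.3592) x2=(0.5736, 1.7417, 0.8734) x3=(1.4737, -0.0089, -1.7433) x4=(1.2998, 1.8269, 0.9197)
step 10: x0=(1.6088, 1.4151, 1.6081) x1=(-1.5375, -0.5809, 1.3677) x2=(0.6001, 1.7628, 0.8918) x3=(1.4794, 0.0093, -1.7262) x4=(1.2855, 1.8063, 0.9176)
step 11: x0=(1.6153, 1.4062, 1.5848) x1=(-1.5394, -0.5865, 1.3762) x2=(0.6280, 1.7836, 0.9104) x3=(1.4851, 0.0276, -1.7089) x4=(1.2704, 1.7850, 0.9164)
step 12: x0=(1.6211, 1.3976, 1.5606) x1=(-1.5412, -0.5919, 1.3847) x2=(0.6575, 1.8042, 0.9293) x3=(1.4908, 0.0460, -1.6915) x4=(1.2546, 1.7631, 0.9159)
step 13: x0=(1.6263, 1.3894, 1.5356) x1=(-1.5428, -0.5973, 1.3931) x2=(0.6888, 1.8244, 0.9484) x3=(1.4964, 0.0644, -1.6739) x4=(1.2380, 1.7406, 0.9164)
step 14: x0=(1.6309, 1.3815, 1.5098) x1=(-1.5443, -0.6025, 1.4014) x2=(0.7222, 1.8440, 0.9676) x3=(1.5020, 0.0830, -1.6561) x4=(1.2204, 1.7177, 0.9178)
step 15: x0=(1.6347, 1.3741, 1.4831) x1=(-1.5456, -0.6077, 1.4097) x2=(0.7578, 1.8627, 0.9868) x3=(1.5075, 0.1016, -1.6382) x4=(1.2016, 1.6946, 0.9203)
step 16: x0=(1.6376, 1.3671, 1.4556) x1=(-1.5468, -0.6127, 1.4180) x2=(0.7959, 1.8804, 1.0059) x3=(1.5130, 0.1202, -1.6200) x4=(1.1816, 1.6716, 0.9240)
step 17: x0=(1.6397, 1.3605, 1.4272) x1=(-1.5478, -0.6177, 1.4262) x2=(0.8367, 1.8963, 1.0248) x3=(1.5184, 0.1390, -1.6017) x4=(1.1603, 1.6490, 0.9290)
step 18: x0=(1.6408, 1.3545, 1.3979) x1=(-1.5486, -0.6226, 1.4343) x2=(0.8803, 1.9101, 1.0432) x3=(1.5238, 0.1578, -1.5832) x4=(1.1378, 1.6274, 0.9356)
step 19: x0=(1.6409, 1.3490, 1.3678) x1=(-1.5494, -0.6274, 1.4424) x2=(0.9266, 1.9211, 1.0610) x3=(1.5291, 0.1767, -1.5645) x4=(1.1143, 1.6074, 0.9439)
step 20: x0=(1.6398, 1.3441, 1.3368) x1=(-1.5499, -0.6320, 1.4504) x2=(0.9751, 1.9287, 1.0780) x3=(1.5344, 0.1957, -1.5456) x4=(1.0903, 1.5893, 0.9540)
step 21: x0=(1.6375, 1.3398, 1.3051) x1=(-1.5504, -0.6366, 1.4584) x2=(1.0254, 1.9324, 1.0940) x3=(1.5397, 0.2147, -1.5265) x4=(1.0664, 1.5737, 0.9659)
step 22: x0=(1.6339, 1.3362, 1.2726) x1=(-1.5506, -0.6411, 1.4664) x2=(1.0768, 1.9321, 1.1091) x3=(1.5449, 0.2339, -1.5072) x4=(1.0436, 1.5604, 0.9797)
step 23: x0=(1.6288, 1.3334, 1.2394) x1=(-1.5508, -0.6455, 1.4743) x2=(1.1287, 1.9279, 1.1232) x3=(1.5500, 0.2531, -1.4876) x4=(1.0225, 1.5495, 0.9952)
step 24: x0=(1.6223, 1.3314, 1.2056) x1=(-1.5507, -0.6498, 1.4821) x2=(1.1806, 1.9198, 1.1366) x3=(1.5552, 0.2724, -1.4679) x4=(1.0036, 1.5405, 1.0120)
step 25: x0=(1.6143, 1.3303, 1.1713) x1=(-1.5506, -0.6540, 1.4899) x2=(1.2324, 1.9081, 1.1492) x3=(1.5602, 0.2917, -1.4479) x4=(0.9873, 1.5331, 1.0300)
step 26: x0=(1.6045, 1.3304, 1.1366) x1=(-1.5502, -0.6581, 1.4976) x2=(1.2839, 1.8930, 1.1612) x3=(1.5652, 0.3112, -1.4277) x4=(0.9739, 1.5268, 1.0488)
step 27: x0=(1.5931, 1.3317, 1.1017) x1=(-1.5498, -0.6622, 1.5053) x2=(1.3350, 1.8746, 1.1726) x3=(1.5702, 0.3308, -1.4073) x4=(0.9636, 1.5214, 1.0682)
step 28: x0=(1.5800, 1.3345, 1.0667) x1=(-1.5491, -0.6661, 1.5129) x2=(1.3858, 1.8527, 1.1833) x3=(1.5751, 0.3504, -1.3867) x4=(0.9563, 1.5165, 1.0880)
step 29: x0=(1.5651, 1.3388, 1.0320) x1=(-1.5484, -0.6699, 1.5205) x2=(1.4362, 1.8274, 1.1930) x3=(1.5800, 0.3701, -1.3658) x4=(0.9521, 1.5119, 1.1078)
step 30: x0=(1.5487, 1.3451, 0.9977) x1=(-1.5474, -0.6736, 1.5280) x2=(1.4860, 1.7985, 1.2015) x3=(1.5848, 0.3899, -1.3446) x4=(0.9510, 1.5075, 1.1275)
step 31: x0=(1.5307, 1.3533, 0.9644) x1=(-1.5464, -0.6773, 1.5354) x2=(1.5351, 1.7658, 1.2083) x3=(1.5896, 0.4098, -1.3232) x4=(0.9530, 1.5030, 1.1468)
step 32: x0=(1.5115, 1.3635, 0.9323) x1=(-1.5451, -0.6808, 1.5428) x2=(1.5830, 1.7294, 1.2131) x3=(1.5943, 0.4298, -1.3016) x4=(0.9580, 1.4983, 1.1655)
step 33: x0=(1.4915, 1.3757, 0.9020) x1=(-1.5438, -0.6842, 1.5502) x2=(1.6292, 1.6895, 1.2154) x3=(1.5990, 0.4499, -1.2796) x4=(0.9660, 1.4935, 1.1832)
step 34: x0=(1.4709, 1.3895, 0.8736) x1=(-1.5423, -0.6876, 1.5575) x2=(1.6732, 1.6466, 1.2149) x3=(1.6036, 0.4701, -1.2574) x4=(0.9770, 1.4884, 1.1999)
step 35: x0=(1.4501, 1.4047, 0.8473) x1=(-1.5406, -0.6908, 1.5647) x2=(1.7146, 1.6014, 1.2116) x3=(1.6082, 0.4904, -1.2349) x4=(0.9907, 1.4830, 1.2152)
step 36: x0=(1.4292, 1.4207, 0.8233) x1=(-1.5388, -0.6940, 1.5719) x2=(1.7532, 1.5546, 1.2056) x3=(1.6127, 0.5108, -1.2121) x4=(1.0071, 1.4774, 1.2289)
step 37: x0=(1.4084, 1.4372, 0.8014) x1=(-1.5368, -0.6970, 1.5790) x2=(1.7889, 1.5067, 1.1971) x3=(1.6171, 0.5313, -1.1890) x4=(1.0261, 1.4715, 1.2408)
step 38: x0=(1.3876, 1.4539, 0.7815) x1=(-1.5347, -0.7000, 1.5860) x2=(1.8218, 1.4584, 1.1867) x3=(1.6215, 0.5519, -1.1656) x4=(1.0475, 1.4654, 1.2506)
step 39: x0=(1.3670, 1.4704, 0.7636) x1=(-1.5324, -0.7029, 1.5930) x2=(1.8522, 1.4100, 1.1745) x3=(1.6259, 0.5726, -1.1418) x4=(1.0712, 1.4592, 1.2583)

pair (2,4), distance 0.3792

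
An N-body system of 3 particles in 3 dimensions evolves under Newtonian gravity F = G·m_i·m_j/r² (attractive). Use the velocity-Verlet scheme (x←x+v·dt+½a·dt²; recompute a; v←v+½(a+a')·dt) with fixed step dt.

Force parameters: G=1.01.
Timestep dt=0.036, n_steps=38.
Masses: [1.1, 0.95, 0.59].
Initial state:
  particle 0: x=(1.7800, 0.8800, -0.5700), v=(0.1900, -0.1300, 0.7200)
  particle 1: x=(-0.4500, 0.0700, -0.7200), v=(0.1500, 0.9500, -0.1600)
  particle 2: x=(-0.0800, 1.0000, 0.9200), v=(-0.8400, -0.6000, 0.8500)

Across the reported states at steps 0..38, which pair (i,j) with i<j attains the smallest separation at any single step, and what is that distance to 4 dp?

step 0: x0=(1.7800, 0.8800, -0.5700) x1=(-0.4500, 0.0700, -0.7200) x2=(-0.0800, 1.0000, 0.9200)
step 1: x0=(1.7867, 0.8753, -0.5440) x1=(-0.4445, 0.1043, -0.7257) x2=(-0.1102, 0.9783, 0.9504)
step 2: x0=(1.7931, 0.8705, -0.5180) x1=(-0.4386, 0.1388, -0.7311) x2=(-0.1402, 0.9565, 0.9803)
step 3: x0=(1.7991, 0.8657, -0.4919) x1=(-0.4325, 0.1734, -0.7364) x2=(-0.1701, 0.9345, 1.0098)
step 4: x0=(1.8049, 0.8608, -0.4658) x1=(-0.4262, 0.2082, -0.7414) x2=(-0.1999, 0.9123, 1.0388)
step 5: x0=(1.8103, 0.8558, -0.4396) x1=(-0.4195, 0.2432, -0.7462) x2=(-0.2295, 0.8900, 1.0674)
step 6: x0=(1.8154, 0.8508, -0.4134) x1=(-0.4126, 0.2783, -0.7508) x2=(-0.2590, 0.8677, 1.0956)
step 7: x0=(1.8202, 0.8457, -0.3872) x1=(-0.4054, 0.3135, -0.7551) x2=(-0.2883, 0.8452, 1.1233)
step 8: x0=(1.8247, 0.8405, -0.3609) x1=(-0.3980, 0.3488, -0.7593) x2=(-0.3174, 0.8226, 1.1505)
step 9: x0=(1.8288, 0.8353, -0.3346) x1=(-0.3902, 0.3842, -0.7631) x2=(-0.3465, 0.7999, 1.1774)
step 10: x0=(1.8327, 0.8301, -0.3082) x1=(-0.3822, 0.4198, -0.7668) x2=(-0.3753, 0.7772, 1.2038)
step 11: x0=(1.8362, 0.8248, -0.2819) x1=(-0.3740, 0.4554, -0.7702) x2=(-0.4040, 0.7545, 1.2298)
step 12: x0=(1.8395, 0.8195, -0.2555) x1=(-0.3655, 0.4911, -0.7733) x2=(-0.4325, 0.7317, 1.2553)
step 13: x0=(1.8424, 0.8142, -0.2292) x1=(-0.3567, 0.5268, -0.7762) x2=(-0.4608, 0.7088, 1.2805)
step 14: x0=(1.8450, 0.8088, -0.2028) x1=(-0.3476, 0.5626, -0.7788) x2=(-0.4890, 0.6860, 1.3053)
step 15: x0=(1.8472, 0.8033, -0.1765) x1=(-0.3384, 0.5985, -0.7812) x2=(-0.5170, 0.6631, 1.3297)
step 16: x0=(1.8492, 0.7979, -0.1501) x1=(-0.3288, 0.6343, -0.7834) x2=(-0.5448, 0.6403, 1.3537)
step 17: x0=(1.8508, 0.7924, -0.1238) x1=(-0.3190, 0.6702, -0.7853) x2=(-0.5724, 0.6174, 1.3774)
step 18: x0=(1.8522, 0.7869, -0.0975) x1=(-0.3090, 0.7061, -0.7870) x2=(-0.5999, 0.5946, 1.4007)
step 19: x0=(1.8532, 0.7814, -0.0712) x1=(-0.2987, 0.7420, -0.7884) x2=(-0.6272, 0.5718, 1.4237)
step 20: x0=(1.8540, 0.7759, -0.0450) x1=(-0.2882, 0.7779, -0.7896) x2=(-0.6543, 0.5490, 1.4463)
step 21: x0=(1.8544, 0.7704, -0.0188) x1=(-0.2774, 0.8138, -0.7906) x2=(-0.6812, 0.5262, 1.4686)
step 22: x0=(1.8545, 0.7649, 0.0074) x1=(-0.2664, 0.8497, -0.7913) x2=(-0.7079, 0.5036, 1.4906)
step 23: x0=(1.8543, 0.7594, 0.0335) x1=(-0.2552, 0.8855, -0.7918) x2=(-0.7345, 0.4809, 1.5123)
step 24: x0=(1.8538, 0.7538, 0.0596) x1=(-0.2437, 0.9213, -0.7920) x2=(-0.7608, 0.4583, 1.5337)
step 25: x0=(1.8530, 0.7483, 0.0857) x1=(-0.2320, 0.9570, -0.7920) x2=(-0.7870, 0.4358, 1.5549)
step 26: x0=(1.8520, 0.7428, 0.1116) x1=(-0.2201, 0.9927, -0.7918) x2=(-0.8130, 0.4133, 1.5757)
step 27: x0=(1.8506, 0.7374, 0.1376) x1=(-0.2079, 1.0284, -0.7914) x2=(-0.8388, 0.3909, 1.5963)
step 28: x0=(1.8489, 0.7319, 0.1634) x1=(-0.1955, 1.0639, -0.7907) x2=(-0.8645, 0.3685, 1.6167)
step 29: x0=(1.8470, 0.7265, 0.1893) x1=(-0.1829, 1.0994, -0.7899) x2=(-0.8899, 0.3462, 1.6368)
step 30: x0=(1.8448, 0.7211, 0.2150) x1=(-0.1701, 1.1348, -0.7888) x2=(-0.9152, 0.3240, 1.6567)
step 31: x0=(1.8423, 0.7157, 0.2407) x1=(-0.1571, 1.1702, -0.7874) x2=(-0.9403, 0.3018, 1.6763)
step 32: x0=(1.8395, 0.7104, 0.2663) x1=(-0.1439, 1.2054, -0.7859) x2=(-0.9652, 0.2798, 1.6958)
step 33: x0=(1.8365, 0.7051, 0.2918) x1=(-0.1304, 1.2406, -0.7842) x2=(-0.9900, 0.2578, 1.7150)
step 34: x0=(1.8332, 0.6998, 0.3173) x1=(-0.1168, 1.2756, -0.7822) x2=(-1.0146, 0.2358, 1.7340)
step 35: x0=(1.8296, 0.6946, 0.3427) x1=(-0.1030, 1.3106, -0.7800) x2=(-1.0390, 0.2140, 1.7529)
step 36: x0=(1.8258, 0.6895, 0.3680) x1=(-0.0889, 1.3455, -0.7776) x2=(-1.0632, 0.1922, 1.7715)
step 37: x0=(1.8217, 0.6844, 0.3932) x1=(-0.0747, 1.3802, -0.7750) x2=(-1.0873, 0.1705, 1.7900)
step 38: x0=(1.8174, 0.6794, 0.4183) x1=(-0.0603, 1.4148, -0.7722) x2=(-1.1112, 0.1489, 1.8083)

pair (1,2), distance 1.9196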